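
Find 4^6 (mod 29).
By repeated squaring (mod 29): 4^{1}≡4, 4^{2}≡16, 4^{4}≡24. Then 4^{6} = 4^{4+2} ≡ 24 × 16 ≡ 7 (mod 29)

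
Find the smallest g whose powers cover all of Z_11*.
g = 2. Powers: [2, 4, 8, 5, 10, 9, 7, 3, ...] generates all 10 non-zero residues.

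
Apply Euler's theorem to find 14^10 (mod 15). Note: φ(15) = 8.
By Euler: 14^{8} ≡ 1 (mod 15) since gcd(14, 15) = 1. 10 = 1×8 + 2. So 14^{10} ≡ 14^{2} ≡ 1 (mod 15)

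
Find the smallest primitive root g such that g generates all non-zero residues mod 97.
g = 5. Powers: [5, 25, 28, 43, 21, 8, 40, 6, ...] generates all 96 non-zero residues.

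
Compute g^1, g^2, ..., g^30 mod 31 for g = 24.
24^1, 24^2, ..., 24^{30} mod 31: [24, 18, 29, 14, 26, 4, 3, 10, 23, 25, 11, 16, 12, 9, 30, 7, 13, 2, 17, 5, 27, 28, 21, 8, 6, 20, 15, 19, 22, 1]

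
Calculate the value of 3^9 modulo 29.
By repeated squaring (mod 29): 3^{1}≡3, 3^{2}≡9, 3^{4}≡23, 3^{8}≡7. Then 3^{9} = 3^{8+1} ≡ 7 × 3 ≡ 21 (mod 29)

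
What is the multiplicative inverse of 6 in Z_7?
Since 7 is prime, by Fermat 6^(-1) ≡ 6^{5} ≡ 6 (mod 7). Verify: 6 × 6 = 36 ≡ 1 (mod 7)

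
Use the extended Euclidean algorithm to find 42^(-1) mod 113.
Extended GCD: 42(35) + 113(-13) = 1. So 42^(-1) ≡ 35 mod 113. Verify: 42 × 35 = 1470 ≡ 1 mod 113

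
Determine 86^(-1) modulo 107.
Since 107 is prime, by Fermat 86^(-1) ≡ 86^{105} ≡ 56 (mod 107). Verify: 86 × 56 = 4816 ≡ 1 (mod 107)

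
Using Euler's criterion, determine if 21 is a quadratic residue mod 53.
By Euler's criterion: 21^{26} ≡ 52 mod 53. Since this equals -1 (≡ 52), 21 is not a QR.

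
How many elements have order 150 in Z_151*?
There are φ(151-1) = φ(150) = 40 primitive roots modulo 151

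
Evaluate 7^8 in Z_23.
By repeated squaring (mod 23): 7^{1}≡7, 7^{2}≡3, 7^{4}≡9, 7^{8}≡12. So 7^{8} ≡ 12 (mod 23)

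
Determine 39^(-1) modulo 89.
Since 89 is prime, by Fermat 39^(-1) ≡ 39^{87} ≡ 16 (mod 89). Verify: 39 × 16 = 624 ≡ 1 (mod 89)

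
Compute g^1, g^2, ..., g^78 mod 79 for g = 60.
60^1, 60^2, ..., 60^{78} mod 79: [60, 45, 14, 50, 77, 38, 68, 51, 58, 4, 3, 22, 56, 42, 71, 73, 35, 46, 74, 16, 12, 9, 66, 10, 47, 55, 61, 26, 59, 64, 48, 36, 27, 40, 30, 62, 7, 25, 78, 19, 34, 65, 29, 2, 41, 11, 28, 21, 75, 76, 57, 23, 37, 8, 6, 44, 33, 5, 63, 67, 70, 13, 69, 32, 24, 18, 53, 20, 15, 31, 43, 52, 39, 49, 17, 72, 54, 1]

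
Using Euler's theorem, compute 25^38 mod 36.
By Euler: 25^{12} ≡ 1 mod 36 since gcd(25, 36) = 1. 38 = 3×12 + 2. So 25^{38} ≡ 25^{2} ≡ 13 mod 36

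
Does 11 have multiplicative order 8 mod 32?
Powers of 11 mod 32: 11^1≡11, 11^2≡25, 11^3≡19, 11^4≡17, 11^5≡27, 11^6≡9, 11^7≡3, 11^8≡1. First k with 11^k≡1 is k=8. Yes, ord_32(11) = 8.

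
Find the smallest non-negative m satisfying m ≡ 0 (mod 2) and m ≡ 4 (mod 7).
M = 2 × 7 = 14. M₁ = 7, y₁ ≡ 1 (mod 2). M₂ = 2, y₂ ≡ 4 (mod 7). m = 0×7×1 + 4×2×4 ≡ 4 (mod 14)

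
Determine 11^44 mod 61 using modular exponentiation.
By repeated squaring (mod 61): 11^{1}≡11, 11^{2}≡60, 11^{4}≡1, 11^{8}≡1, 11^{16}≡1, 11^{32}≡1. Then 11^{44} = 11^{32+8+4} ≡ 1 × 1 × 1 ≡ 1 (mod 61)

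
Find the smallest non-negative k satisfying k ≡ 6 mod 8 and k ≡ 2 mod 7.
M = 8 × 7 = 56. M₁ = 7, y₁ ≡ 7 mod 8. M₂ = 8, y₂ ≡ 1 mod 7. k = 6×7×7 + 2×8×1 ≡ 30 mod 56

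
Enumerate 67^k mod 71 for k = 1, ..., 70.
67^1, 67^2, ..., 67^{70} mod 71: [67, 16, 7, 43, 41, 49, 17, 3, 59, 48, 21, 58, 52, 5, 51, 9, 35, 2, 63, 32, 14, 15, 11, 27, 34, 6, 47, 25, 42, 45, 33, 10, 31, 18, 70, 4, 55, 64, 28, 30, 22, 54, 68, 12, 23, 50, 13, 19, 66, 20, 62, 36, 69, 8, 39, 57, 56, 60, 44, 37, 65, 24, 46, 29, 26, 38, 61, 40, 53, 1]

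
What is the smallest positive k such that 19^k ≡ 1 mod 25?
Powers of 19 mod 25: 19^1≡19, 19^2≡11, 19^3≡9, 19^4≡21, 19^5≡24, 19^6≡6, 19^7≡14, 19^8≡16, 19^9≡4, 19^10≡1. ord_25(19) = 10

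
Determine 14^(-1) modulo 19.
Since 19 is prime, by Fermat 14^(-1) ≡ 14^{17} ≡ 15 mod 19. Verify: 14 × 15 = 210 ≡ 1 mod 19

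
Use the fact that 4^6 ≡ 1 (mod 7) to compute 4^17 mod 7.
By Fermat: 4^{6} ≡ 1 (mod 7). 17 = 2×6 + 5. So 4^{17} ≡ 4^{5} ≡ 2 (mod 7)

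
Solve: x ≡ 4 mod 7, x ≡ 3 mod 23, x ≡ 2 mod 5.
M = 7 × 23 × 5 = 805. M₁ = 115, y₁ ≡ 5 mod 7. M₂ = 35, y₂ ≡ 2 mod 23. M₃ = 161, y₃ ≡ 1 mod 5. x = 4×115×5 + 3×35×2 + 2×161×1 ≡ 417 mod 805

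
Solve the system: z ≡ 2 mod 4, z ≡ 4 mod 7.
M = 4 × 7 = 28. M₁ = 7, y₁ ≡ 3 mod 4. M₂ = 4, y₂ ≡ 2 mod 7. z = 2×7×3 + 4×4×2 ≡ 18 mod 28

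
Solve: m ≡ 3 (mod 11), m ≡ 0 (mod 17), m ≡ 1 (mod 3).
M = 11 × 17 × 3 = 561. M₁ = 51, y₁ ≡ 8 (mod 11). M₂ = 33, y₂ ≡ 16 (mod 17). M₃ = 187, y₃ ≡ 1 (mod 3). m = 3×51×8 + 0×33×16 + 1×187×1 ≡ 289 (mod 561)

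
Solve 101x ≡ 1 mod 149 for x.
Since 149 is prime, by Fermat 101^(-1) ≡ 101^{147} ≡ 90 mod 149. Verify: 101 × 90 = 9090 ≡ 1 mod 149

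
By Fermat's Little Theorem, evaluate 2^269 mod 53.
By Fermat: 2^{52} ≡ 1 mod 53. 269 ≡ 9 mod 52. So 2^{269} ≡ 2^{9} ≡ 35 mod 53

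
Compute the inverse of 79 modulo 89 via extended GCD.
Extended GCD: 79(-9) + 89(8) = 1. So 79^(-1) ≡ -9 ≡ 80 (mod 89). Verify: 79 × 80 = 6320 ≡ 1 (mod 89)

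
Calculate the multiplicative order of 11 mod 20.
Powers of 11 mod 20: 11^1≡11, 11^2≡1. ord_20(11) = 2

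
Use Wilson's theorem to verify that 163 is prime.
(162)! mod 163 = 162. Since this equals -1 mod 163, Wilson confirms 163 is prime.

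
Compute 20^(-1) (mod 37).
Since 37 is prime, by Fermat 20^(-1) ≡ 20^{35} ≡ 13 (mod 37). Verify: 20 × 13 = 260 ≡ 1 (mod 37)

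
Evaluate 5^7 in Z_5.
By repeated squaring mod 5: 5^{1}≡0, 5^{2}≡0, 5^{4}≡0. Then 5^{7} = 5^{4+2+1} ≡ 0 × 0 × 0 ≡ 0 mod 5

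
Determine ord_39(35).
Powers of 35 mod 39: 35^1≡35, 35^2≡16, 35^3≡14, 35^4≡22, 35^5≡29, 35^6≡1. Order = 6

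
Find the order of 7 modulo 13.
Powers of 7 mod 13: 7^1≡7, 7^2≡10, 7^3≡5, 7^4≡9, 7^5≡11, 7^6≡12, 7^7≡6, 7^8≡3, 7^9≡8, 7^10≡4, 7^11≡2, 7^12≡1. ord_13(7) = 12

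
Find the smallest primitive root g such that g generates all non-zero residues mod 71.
g = 7. For each prime q|70: 7^{35}≡70, 7^{14}≡54, 7^{10}≡45, none ≡ 1, so ord_71(7) = 70 and 7 is a primitive root.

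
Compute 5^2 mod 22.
5^{2} = 25 ≡ 3 (mod 22)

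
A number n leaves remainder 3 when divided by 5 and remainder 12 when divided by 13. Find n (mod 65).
M = 5 × 13 = 65. M₁ = 13, y₁ ≡ 2 (mod 5). M₂ = 5, y₂ ≡ 8 (mod 13). n = 3×13×2 + 12×5×8 ≡ 38 (mod 65)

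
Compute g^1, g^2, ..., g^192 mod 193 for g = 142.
142^1, 142^2, ..., 142^{192} mod 193: [142, 92, 133, 165, 77, 126, 136, 12, 160, 139, 52, 50, 152, 161, 88, 144, 183, 124, 45, 21, 87, 2, 91, 184, 73, 137, 154, 59, 79, 24, 127, 85, 104, 100, 111, 129, 176, 95, 173, 55, 90, 42, 174, 4, 182, 175, 146, 81, 115, 118, 158, 48, 61, 170, 15, 7, 29, 65, 159, 190, 153, 110, 180, 84, 155, 8, 171, 157, 99, 162, 37, 43, 123, 96, 122, 147, 30, 14, 58, 130, 125, 187, 113, 27, 167, 168, 117, 16, 149, 121, 5, 131, 74, 86, 53, 192, 51, 101, 60, 28, 116, 67, 57, 181, 33, 54, 141, 143, 41, 32, 105, 49, 10, 69, 148, 172, 106, 191, 102, 9, 120, 56, 39, 134, 114, 169, 66, 108, 89, 93, 82, 64, 17, 98, 20, 138, 103, 151, 19, 189, 11, 18, 47, 112, 78, 75, 35, 145, 132, 23, 178, 186, 164, 128, 34, 3, 40, 83, 13, 109, 38, 185, 22, 36, 94, 31, 156, 150, 70, 97, 71, 46, 163, 179, 135, 63, 68, 6, 80, 166, 26, 25, 76, 177, 44, 72, 188, 62, 119, 107, 140, 1]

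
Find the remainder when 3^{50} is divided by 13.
By Fermat: 3^{12} ≡ 1 mod 13. 50 = 4×12 + 2. So 3^{50} ≡ 3^{2} ≡ 9 mod 13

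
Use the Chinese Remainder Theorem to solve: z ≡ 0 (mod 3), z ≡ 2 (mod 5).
M = 3 × 5 = 15. M₁ = 5, y₁ ≡ 2 (mod 3). M₂ = 3, y₂ ≡ 2 (mod 5). z = 0×5×2 + 2×3×2 ≡ 12 (mod 15)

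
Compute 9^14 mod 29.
By repeated squaring (mod 29): 9^{1}≡9, 9^{2}≡23, 9^{4}≡7, 9^{8}≡20. Then 9^{14} = 9^{8+4+2} ≡ 20 × 7 × 23 ≡ 1 (mod 29)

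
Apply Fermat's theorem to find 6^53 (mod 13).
By Fermat: 6^{12} ≡ 1 (mod 13). 53 = 4×12 + 5. So 6^{53} ≡ 6^{5} ≡ 2 (mod 13)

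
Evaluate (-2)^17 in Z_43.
By repeated squaring (mod 43): (-2)^{1}≡41, (-2)^{2}≡4, (-2)^{4}≡16, (-2)^{8}≡41, (-2)^{16}≡4. Then (-2)^{17} = (-2)^{16+1} ≡ 4 × 41 ≡ 35 (mod 43)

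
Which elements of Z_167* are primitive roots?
There are φ(166) = 82 primitive roots mod 167: {5, 10, 13, 15, 17, 20, 23, 26, 30, 34, 35, 37, 39, 40, 41, 43, 45, 46, 51, 52, 53, 55, 59, 60, 67, 68, 69, 70, 71, 73, 74, 78, 79, 80, 82, 83, 86, 90, 91, 92, 95, 101, 102, 103, 104, 105, 106, 109, 110, 111, 113, 117, 118, 119, 120, 123, 125, 129, 131, 134, 135, 136, 138, 139, 140, 142, 143, 145, 146, 148, 149, 151, 153, 155, 156, 158, 159, 160, 161, 163, 164, 165}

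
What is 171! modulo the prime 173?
(172)! = (171)! × (172) ≡ -1 mod 173. So (171)! ≡ -1 × (172)^(-1) ≡ (-1)×(-1) = 1 mod 173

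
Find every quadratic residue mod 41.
Squares in Z_41*: {1, 2, 4, 5, 8, 9, 10, 16, 18, 20, 21, 23, 25, 31, 32, 33, 36, 37, 39, 40}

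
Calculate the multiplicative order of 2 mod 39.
Powers of 2 mod 39: 2^1≡2, 2^2≡4, 2^3≡8, 2^4≡16, 2^5≡32, 2^6≡25, 2^7≡11, 2^8≡22, 2^9≡5, 2^10≡10, 2^11≡20, 2^12≡1. Order = 12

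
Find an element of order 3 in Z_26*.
3 has order 3 mod 26 since 3^{3} ≡ 1 (mod 26) and no smaller power works.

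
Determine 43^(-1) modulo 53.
Since 53 is prime, by Fermat 43^(-1) ≡ 43^{51} ≡ 37 mod 53. Verify: 43 × 37 = 1591 ≡ 1 mod 53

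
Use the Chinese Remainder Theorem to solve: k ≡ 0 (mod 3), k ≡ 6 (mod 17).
M = 3 × 17 = 51. M₁ = 17, y₁ ≡ 2 (mod 3). M₂ = 3, y₂ ≡ 6 (mod 17). k = 0×17×2 + 6×3×6 ≡ 6 (mod 51)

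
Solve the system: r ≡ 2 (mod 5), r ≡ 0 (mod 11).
M = 5 × 11 = 55. M₁ = 11, y₁ ≡ 1 (mod 5). M₂ = 5, y₂ ≡ 9 (mod 11). r = 2×11×1 + 0×5×9 ≡ 22 (mod 55)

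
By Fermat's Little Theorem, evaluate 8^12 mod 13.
By Fermat's Little Theorem, 8^{12} ≡ 1 (mod 13) since 13 is prime and gcd(8, 13) = 1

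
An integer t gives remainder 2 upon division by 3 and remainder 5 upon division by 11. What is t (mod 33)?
M = 3 × 11 = 33. M₁ = 11, y₁ ≡ 2 (mod 3). M₂ = 3, y₂ ≡ 4 (mod 11). t = 2×11×2 + 5×3×4 ≡ 5 (mod 33)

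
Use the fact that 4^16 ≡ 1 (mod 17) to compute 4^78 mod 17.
By Fermat: 4^{16} ≡ 1 (mod 17). 78 = 4×16 + 14. So 4^{78} ≡ 4^{14} ≡ 16 (mod 17)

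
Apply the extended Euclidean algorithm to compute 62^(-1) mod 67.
Extended GCD: 62(-27) + 67(25) = 1. So 62^(-1) ≡ -27 ≡ 40 mod 67. Verify: 62 × 40 = 2480 ≡ 1 mod 67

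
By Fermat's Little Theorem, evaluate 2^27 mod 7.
By Fermat: 2^{6} ≡ 1 (mod 7). 27 = 4×6 + 3. So 2^{27} ≡ 2^{3} ≡ 1 (mod 7)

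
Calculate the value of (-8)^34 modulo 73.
By repeated squaring mod 73: (-8)^{1}≡65, (-8)^{2}≡64, (-8)^{4}≡8, (-8)^{8}≡64, (-8)^{16}≡8, (-8)^{32}≡64. Then (-8)^{34} = (-8)^{32+2} ≡ 64 × 64 ≡ 8 mod 73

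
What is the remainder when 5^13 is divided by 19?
By repeated squaring (mod 19): 5^{1}≡5, 5^{2}≡6, 5^{4}≡17, 5^{8}≡4. Then 5^{13} = 5^{8+4+1} ≡ 4 × 17 × 5 ≡ 17 (mod 19)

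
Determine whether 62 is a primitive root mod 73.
ord_73(62) divides 72. For each prime q|72: 62^{36}≡72, 62^{24}≡8, none ≡ 1. So 62 has order 72 and is a primitive root mod 73.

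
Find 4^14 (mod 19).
By repeated squaring (mod 19): 4^{1}≡4, 4^{2}≡16, 4^{4}≡9, 4^{8}≡5. Then 4^{14} = 4^{8+4+2} ≡ 5 × 9 × 16 ≡ 17 (mod 19)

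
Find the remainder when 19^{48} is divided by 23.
By Fermat: 19^{22} ≡ 1 mod 23. 48 = 2×22 + 4. So 19^{48} ≡ 19^{4} ≡ 3 mod 23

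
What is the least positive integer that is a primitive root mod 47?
g = 5. Powers: [5, 25, 31, 14, 23, 21, ...] generates all 46 non-zero residues.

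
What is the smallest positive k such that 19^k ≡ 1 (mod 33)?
Powers of 19 mod 33: 19^1≡19, 19^2≡31, 19^3≡28, 19^4≡4, 19^5≡10, 19^6≡25, 19^7≡13, 19^8≡16, 19^9≡7, 19^10≡1. So the order of 19 is 10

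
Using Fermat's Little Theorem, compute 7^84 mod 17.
By Fermat: 7^{16} ≡ 1 (mod 17). 84 = 5×16 + 4. So 7^{84} ≡ 7^{4} ≡ 4 (mod 17)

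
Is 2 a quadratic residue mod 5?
By Euler's criterion: 2^{2} ≡ 4 (mod 5). Since this equals -1 (≡ 4), 2 is not a QR.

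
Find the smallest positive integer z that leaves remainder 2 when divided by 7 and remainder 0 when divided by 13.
M = 7 × 13 = 91. M₁ = 13, y₁ ≡ 6 mod 7. M₂ = 7, y₂ ≡ 2 mod 13. z = 2×13×6 + 0×7×2 ≡ 65 mod 91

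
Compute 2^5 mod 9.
By repeated squaring mod 9: 2^{1}≡2, 2^{2}≡4, 2^{4}≡7. Then 2^{5} = 2^{4+1} ≡ 7 × 2 ≡ 5 mod 9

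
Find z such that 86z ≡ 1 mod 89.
Since 89 is prime, by Fermat 86^(-1) ≡ 86^{87} ≡ 59 mod 89. Verify: 86 × 59 = 5074 ≡ 1 mod 89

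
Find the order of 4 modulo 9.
Powers of 4 mod 9: 4^1≡4, 4^2≡7, 4^3≡1. Order = 3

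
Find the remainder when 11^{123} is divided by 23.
By Fermat: 11^{22} ≡ 1 mod 23. 123 = 5×22 + 13. So 11^{123} ≡ 11^{13} ≡ 17 mod 23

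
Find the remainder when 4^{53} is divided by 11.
By Fermat: 4^{10} ≡ 1 (mod 11). 53 = 5×10 + 3. So 4^{53} ≡ 4^{3} ≡ 9 (mod 11)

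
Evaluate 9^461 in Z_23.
Using Fermat: 9^{22} ≡ 1 mod 23. 461 ≡ 21 mod 22. So 9^{461} ≡ 9^{21} ≡ 18 mod 23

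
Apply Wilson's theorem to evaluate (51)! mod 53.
(52)! = (51)! × (52) ≡ -1 (mod 53). So (51)! ≡ -1 × (52)^(-1) ≡ (-1)×(-1) = 1 (mod 53)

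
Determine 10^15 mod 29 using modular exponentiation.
By repeated squaring mod 29: 10^{1}≡10, 10^{2}≡13, 10^{4}≡24, 10^{8}≡25. Then 10^{15} = 10^{8+4+2+1} ≡ 25 × 24 × 13 × 10 ≡ 19 mod 29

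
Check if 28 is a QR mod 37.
By Euler's criterion: 28^{18} ≡ 1 mod 37. Since this equals 1, 28 is a QR.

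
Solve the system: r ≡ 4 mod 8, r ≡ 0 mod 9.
M = 8 × 9 = 72. M₁ = 9, y₁ ≡ 1 mod 8. M₂ = 8, y₂ ≡ 8 mod 9. r = 4×9×1 + 0×8×8 ≡ 36 mod 72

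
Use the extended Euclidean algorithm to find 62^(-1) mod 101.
Extended GCD: 62(44) + 101(-27) = 1. So 62^(-1) ≡ 44 mod 101. Verify: 62 × 44 = 2728 ≡ 1 mod 101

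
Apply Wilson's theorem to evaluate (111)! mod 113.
(112)! = (111)! × (112) ≡ -1 (mod 113). So (111)! ≡ -1 × (112)^(-1) ≡ (-1)×(-1) = 1 (mod 113)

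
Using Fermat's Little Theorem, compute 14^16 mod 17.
By Fermat's Little Theorem, 14^{16} ≡ 1 (mod 17) since 17 is prime and gcd(14, 17) = 1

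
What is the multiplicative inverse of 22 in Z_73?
Since 73 is prime, by Fermat 22^(-1) ≡ 22^{71} ≡ 10 mod 73. Verify: 22 × 10 = 220 ≡ 1 mod 73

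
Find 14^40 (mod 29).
Using Fermat: 14^{28} ≡ 1 (mod 29). 40 ≡ 12 (mod 28). So 14^{40} ≡ 14^{12} ≡ 25 (mod 29)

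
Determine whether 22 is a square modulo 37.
By Euler's criterion: 22^{18} ≡ 36 (mod 37). Since this equals -1 (≡ 36), 22 is not a QR.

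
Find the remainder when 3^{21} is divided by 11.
By Fermat: 3^{10} ≡ 1 (mod 11). 21 = 2×10 + 1. So 3^{21} ≡ 3^{1} ≡ 3 (mod 11)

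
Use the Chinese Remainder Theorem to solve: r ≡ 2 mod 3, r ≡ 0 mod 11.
M = 3 × 11 = 33. M₁ = 11, y₁ ≡ 2 mod 3. M₂ = 3, y₂ ≡ 4 mod 11. r = 2×11×2 + 0×3×4 ≡ 11 mod 33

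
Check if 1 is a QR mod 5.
By Euler's criterion: 1^{2} ≡ 1 mod 5. Since this equals 1, 1 is a QR.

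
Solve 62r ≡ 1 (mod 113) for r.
Since 113 is prime, by Fermat 62^(-1) ≡ 62^{111} ≡ 31 (mod 113). Verify: 62 × 31 = 1922 ≡ 1 (mod 113)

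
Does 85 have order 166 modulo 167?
85^{83} ≡ 1 (mod 167) and 83 < 166, so ord_167(85) = 83 ≠ 166 and 85 is not a primitive root.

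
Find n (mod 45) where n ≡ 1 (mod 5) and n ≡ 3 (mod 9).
M = 5 × 9 = 45. M₁ = 9, y₁ ≡ 4 (mod 5). M₂ = 5, y₂ ≡ 2 (mod 9). n = 1×9×4 + 3×5×2 ≡ 21 (mod 45)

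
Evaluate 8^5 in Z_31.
By repeated squaring (mod 31): 8^{1}≡8, 8^{2}≡2, 8^{4}≡4. Then 8^{5} = 8^{4+1} ≡ 4 × 8 ≡ 1 (mod 31)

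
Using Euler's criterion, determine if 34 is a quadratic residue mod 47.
By Euler's criterion: 34^{23} ≡ 1 (mod 47). Since this equals 1, 34 is a QR.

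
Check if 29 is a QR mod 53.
By Euler's criterion: 29^{26} ≡ 1 (mod 53). Since this equals 1, 29 is a QR.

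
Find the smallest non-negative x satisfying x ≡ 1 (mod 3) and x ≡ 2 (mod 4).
M = 3 × 4 = 12. M₁ = 4, y₁ ≡ 1 (mod 3). M₂ = 3, y₂ ≡ 3 (mod 4). x = 1×4×1 + 2×3×3 ≡ 10 (mod 12)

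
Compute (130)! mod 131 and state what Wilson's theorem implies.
(130)! mod 131 = 130. Since this equals -1 mod 131, Wilson confirms 131 is prime.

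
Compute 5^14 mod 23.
By repeated squaring (mod 23): 5^{1}≡5, 5^{2}≡2, 5^{4}≡4, 5^{8}≡16. Then 5^{14} = 5^{8+4+2} ≡ 16 × 4 × 2 ≡ 13 (mod 23)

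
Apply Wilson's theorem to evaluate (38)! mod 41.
(40)! = (38)! × (39) × (40) ≡ -1 (mod 41). So (38)! ≡ -1 × [(40)(39)]^(-1) ≡ 20 (mod 41)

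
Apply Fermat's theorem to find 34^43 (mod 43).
By Fermat: 34^{42} ≡ 1 (mod 43). So 34^{43} = 34^{42} · 34^{1} ≡ 34^{1} ≡ 34 (mod 43)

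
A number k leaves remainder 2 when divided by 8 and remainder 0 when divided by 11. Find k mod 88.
M = 8 × 11 = 88. M₁ = 11, y₁ ≡ 3 mod 8. M₂ = 8, y₂ ≡ 7 mod 11. k = 2×11×3 + 0×8×7 ≡ 66 mod 88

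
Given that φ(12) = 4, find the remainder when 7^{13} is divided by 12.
By Euler: 7^{4} ≡ 1 (mod 12) since gcd(7, 12) = 1. 13 = 3×4 + 1. So 7^{13} ≡ 7^{1} ≡ 7 (mod 12)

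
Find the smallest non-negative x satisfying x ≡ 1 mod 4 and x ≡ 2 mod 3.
M = 4 × 3 = 12. M₁ = 3, y₁ ≡ 3 mod 4. M₂ = 4, y₂ ≡ 1 mod 3. x = 1×3×3 + 2×4×1 ≡ 5 mod 12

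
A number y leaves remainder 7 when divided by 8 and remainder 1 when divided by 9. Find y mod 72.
M = 8 × 9 = 72. M₁ = 9, y₁ ≡ 1 mod 8. M₂ = 8, y₂ ≡ 8 mod 9. y = 7×9×1 + 1×8×8 ≡ 55 mod 72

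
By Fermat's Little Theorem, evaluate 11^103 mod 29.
By Fermat: 11^{28} ≡ 1 mod 29. 103 = 3×28 + 19. So 11^{103} ≡ 11^{19} ≡ 15 mod 29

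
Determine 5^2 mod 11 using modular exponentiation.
5^{2} = 25 ≡ 3 (mod 11)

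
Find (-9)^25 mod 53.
By repeated squaring mod 53: (-9)^{1}≡44, (-9)^{2}≡28, (-9)^{4}≡42, (-9)^{8}≡15, (-9)^{16}≡13. Then (-9)^{25} = (-9)^{16+8+1} ≡ 13 × 15 × 44 ≡ 47 mod 53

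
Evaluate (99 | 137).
(99/137) = 99^{68} mod 137 = 1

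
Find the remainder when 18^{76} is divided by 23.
By Fermat: 18^{22} ≡ 1 (mod 23). 76 = 3×22 + 10. So 18^{76} ≡ 18^{10} ≡ 9 (mod 23)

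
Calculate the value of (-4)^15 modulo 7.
Using Fermat: (-4)^{6} ≡ 1 (mod 7). 15 ≡ 3 (mod 6). So (-4)^{15} ≡ (-4)^{3} ≡ 6 (mod 7)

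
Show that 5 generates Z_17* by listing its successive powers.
5^1, 5^2, ..., 5^{16} mod 17: [5, 8, 6, 13, 14, 2, 10, 16, 12, 9, 11, 4, 3, 15, 7, 1]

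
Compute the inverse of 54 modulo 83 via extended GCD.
Extended GCD: 54(20) + 83(-13) = 1. So 54^(-1) ≡ 20 (mod 83). Verify: 54 × 20 = 1080 ≡ 1 (mod 83)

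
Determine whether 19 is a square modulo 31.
By Euler's criterion: 19^{15} ≡ 1 mod 31. Since this equals 1, 19 is a QR.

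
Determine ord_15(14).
Powers of 14 mod 15: 14^1≡14, 14^2≡1. ord_15(14) = 2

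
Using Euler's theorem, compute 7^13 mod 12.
By Euler: 7^{4} ≡ 1 (mod 12) since gcd(7, 12) = 1. 13 = 3×4 + 1. So 7^{13} ≡ 7^{1} ≡ 7 (mod 12)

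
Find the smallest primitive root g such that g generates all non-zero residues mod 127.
g = 3. For each prime q|126: 3^{63}≡126, 3^{42}≡107, 3^{18}≡4, none ≡ 1, so ord_127(3) = 126 and 3 is a primitive root.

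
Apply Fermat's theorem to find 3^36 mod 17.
By Fermat: 3^{16} ≡ 1 mod 17. 36 = 2×16 + 4. So 3^{36} ≡ 3^{4} ≡ 13 mod 17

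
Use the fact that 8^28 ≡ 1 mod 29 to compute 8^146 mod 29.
By Fermat: 8^{28} ≡ 1 mod 29. 146 = 5×28 + 6. So 8^{146} ≡ 8^{6} ≡ 13 mod 29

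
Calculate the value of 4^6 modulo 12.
By repeated squaring (mod 12): 4^{1}≡4, 4^{2}≡4, 4^{4}≡4. Then 4^{6} = 4^{4+2} ≡ 4 × 4 ≡ 4 (mod 12)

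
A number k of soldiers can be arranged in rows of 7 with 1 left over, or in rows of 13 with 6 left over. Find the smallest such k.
M = 7 × 13 = 91. M₁ = 13, y₁ ≡ 6 (mod 7). M₂ = 7, y₂ ≡ 2 (mod 13). k = 1×13×6 + 6×7×2 ≡ 71 (mod 91)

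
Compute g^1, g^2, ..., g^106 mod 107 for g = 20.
20^1, 20^2, ..., 20^{106} mod 107: [20, 79, 82, 35, 58, 90, 88, 48, 104, 47, 84, 75, 2, 40, 51, 57, 70, 9, 73, 69, 96, 101, 94, 61, 43, 4, 80, 102, 7, 33, 18, 39, 31, 85, 95, 81, 15, 86, 8, 53, 97, 14, 66, 36, 78, 62, 63, 83, 55, 30, 65, 16, 106, 87, 28, 25, 72, 49, 17, 19, 59, 3, 60, 23, 32, 105, 67, 56, 50, 37, 98, 34, 38, 11, 6, 13, 46, 64, 103, 27, 5, 100, 74, 89, 68, 76, 22, 12, 26, 92, 21, 99, 54, 10, 93, 41, 71, 29, 45, 44, 24, 52, 77, 42, 91, 1]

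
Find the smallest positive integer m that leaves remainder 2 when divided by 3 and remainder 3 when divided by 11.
M = 3 × 11 = 33. M₁ = 11, y₁ ≡ 2 mod 3. M₂ = 3, y₂ ≡ 4 mod 11. m = 2×11×2 + 3×3×4 ≡ 14 mod 33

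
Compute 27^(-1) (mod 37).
Since 37 is prime, by Fermat 27^(-1) ≡ 27^{35} ≡ 11 (mod 37). Verify: 27 × 11 = 297 ≡ 1 (mod 37)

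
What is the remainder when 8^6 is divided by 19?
By repeated squaring mod 19: 8^{1}≡8, 8^{2}≡7, 8^{4}≡11. Then 8^{6} = 8^{4+2} ≡ 11 × 7 ≡ 1 mod 19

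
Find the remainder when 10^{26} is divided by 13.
By Fermat: 10^{12} ≡ 1 (mod 13). 26 = 2×12 + 2. So 10^{26} ≡ 10^{2} ≡ 9 (mod 13)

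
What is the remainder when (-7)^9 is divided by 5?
Using Fermat: (-7)^{4} ≡ 1 (mod 5). 9 ≡ 1 (mod 4). So (-7)^{9} ≡ (-7)^{1} ≡ 3 (mod 5)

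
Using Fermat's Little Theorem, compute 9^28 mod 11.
By Fermat: 9^{10} ≡ 1 (mod 11). 28 = 2×10 + 8. So 9^{28} ≡ 9^{8} ≡ 3 (mod 11)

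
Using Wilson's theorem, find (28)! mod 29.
By Wilson's theorem, (28)! ≡ -1 ≡ 28 mod 29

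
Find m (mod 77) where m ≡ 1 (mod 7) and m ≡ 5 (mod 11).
M = 7 × 11 = 77. M₁ = 11, y₁ ≡ 2 (mod 7). M₂ = 7, y₂ ≡ 8 (mod 11). m = 1×11×2 + 5×7×8 ≡ 71 (mod 77)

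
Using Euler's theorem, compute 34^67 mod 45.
By Euler: 34^{24} ≡ 1 (mod 45) since gcd(34, 45) = 1. 67 = 2×24 + 19. So 34^{67} ≡ 34^{19} ≡ 34 (mod 45)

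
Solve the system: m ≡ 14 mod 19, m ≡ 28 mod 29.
M = 19 × 29 = 551. M₁ = 29, y₁ ≡ 2 mod 19. M₂ = 19, y₂ ≡ 26 mod 29. m = 14×29×2 + 28×19×26 ≡ 318 mod 551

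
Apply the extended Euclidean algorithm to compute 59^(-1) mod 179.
Extended GCD: 59(88) + 179(-29) = 1. So 59^(-1) ≡ 88 (mod 179). Verify: 59 × 88 = 5192 ≡ 1 (mod 179)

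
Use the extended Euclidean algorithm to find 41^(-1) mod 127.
Extended GCD: 41(31) + 127(-10) = 1. So 41^(-1) ≡ 31 mod 127. Verify: 41 × 31 = 1271 ≡ 1 mod 127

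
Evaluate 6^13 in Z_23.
By repeated squaring mod 23: 6^{1}≡6, 6^{2}≡13, 6^{4}≡8, 6^{8}≡18. Then 6^{13} = 6^{8+4+1} ≡ 18 × 8 × 6 ≡ 13 mod 23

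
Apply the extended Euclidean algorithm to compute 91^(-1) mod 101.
Extended GCD: 91(10) + 101(-9) = 1. So 91^(-1) ≡ 10 mod 101. Verify: 91 × 10 = 910 ≡ 1 mod 101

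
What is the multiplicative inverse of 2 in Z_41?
Since 41 is prime, by Fermat 2^(-1) ≡ 2^{39} ≡ 21 mod 41. Verify: 2 × 21 = 42 ≡ 1 mod 41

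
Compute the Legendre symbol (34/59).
(34/59) = 34^{29} mod 59 = -1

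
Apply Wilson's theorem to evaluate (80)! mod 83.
(82)! = (80)! × (81) × (82) ≡ -1 (mod 83). So (80)! ≡ -1 × [(82)(81)]^(-1) ≡ 41 (mod 83)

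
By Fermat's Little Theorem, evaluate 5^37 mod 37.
By Fermat: 5^{36} ≡ 1 (mod 37). So 5^{37} = 5^{36} · 5^{1} ≡ 5^{1} ≡ 5 (mod 37)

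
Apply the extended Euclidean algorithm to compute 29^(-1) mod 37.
Extended GCD: 29(-14) + 37(11) = 1. So 29^(-1) ≡ -14 ≡ 23 mod 37. Verify: 29 × 23 = 667 ≡ 1 mod 37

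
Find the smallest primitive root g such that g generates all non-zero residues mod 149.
g = 2. Powers: [2, 4, 8, 16, 32, 64, 128, 107, 65, ...] generates all 148 non-zero residues.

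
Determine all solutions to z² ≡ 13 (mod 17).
The square roots of 13 mod 17 are 8 and 9. Verify: 8² = 64 ≡ 13 (mod 17)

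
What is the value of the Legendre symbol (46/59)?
(46/59) = 46^{29} mod 59 = 1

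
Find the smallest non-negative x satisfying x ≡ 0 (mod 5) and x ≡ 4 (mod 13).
M = 5 × 13 = 65. M₁ = 13, y₁ ≡ 2 (mod 5). M₂ = 5, y₂ ≡ 8 (mod 13). x = 0×13×2 + 4×5×8 ≡ 30 (mod 65)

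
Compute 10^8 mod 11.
By repeated squaring mod 11: 10^{1}≡10, 10^{2}≡1, 10^{4}≡1, 10^{8}≡1. So 10^{8} ≡ 1 mod 11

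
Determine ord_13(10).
Powers of 10 mod 13: 10^1≡10, 10^2≡9, 10^3≡12, 10^4≡3, 10^5≡4, 10^6≡1. Order = 6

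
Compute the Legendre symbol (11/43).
(11/43) = 11^{21} mod 43 = 1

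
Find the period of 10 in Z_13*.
Powers of 10 mod 13: 10^1≡10, 10^2≡9, 10^3≡12, 10^4≡3, 10^5≡4, 10^6≡1. So the order of 10 is 6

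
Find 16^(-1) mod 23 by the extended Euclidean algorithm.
Extended GCD: 16(-10) + 23(7) = 1. So 16^(-1) ≡ -10 ≡ 13 mod 23. Verify: 16 × 13 = 208 ≡ 1 mod 23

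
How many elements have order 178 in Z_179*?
A prime p has φ(p-1) primitive roots; here φ(178) = 88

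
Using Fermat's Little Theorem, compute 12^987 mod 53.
By Fermat: 12^{52} ≡ 1 (mod 53). 987 ≡ 51 (mod 52). So 12^{987} ≡ 12^{51} ≡ 31 (mod 53)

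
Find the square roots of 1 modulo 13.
The square roots of 1 mod 13 are 1 and 12. Verify: 1² = 1 ≡ 1 (mod 13)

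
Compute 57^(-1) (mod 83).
Since 83 is prime, by Fermat 57^(-1) ≡ 57^{81} ≡ 67 (mod 83). Verify: 57 × 67 = 3819 ≡ 1 (mod 83)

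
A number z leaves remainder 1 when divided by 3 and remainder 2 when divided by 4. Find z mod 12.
M = 3 × 4 = 12. M₁ = 4, y₁ ≡ 1 mod 3. M₂ = 3, y₂ ≡ 3 mod 4. z = 1×4×1 + 2×3×3 ≡ 10 mod 12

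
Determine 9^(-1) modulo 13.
Since 13 is prime, by Fermat 9^(-1) ≡ 9^{11} ≡ 3 (mod 13). Verify: 9 × 3 = 27 ≡ 1 (mod 13)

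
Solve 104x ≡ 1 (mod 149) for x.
Since 149 is prime, by Fermat 104^(-1) ≡ 104^{147} ≡ 96 (mod 149). Verify: 104 × 96 = 9984 ≡ 1 (mod 149)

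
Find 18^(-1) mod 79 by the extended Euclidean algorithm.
Extended GCD: 18(22) + 79(-5) = 1. So 18^(-1) ≡ 22 mod 79. Verify: 18 × 22 = 396 ≡ 1 mod 79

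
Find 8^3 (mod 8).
8^{3} = 512 ≡ 0 (mod 8)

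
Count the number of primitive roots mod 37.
Number of primitive roots mod 37 = φ(p-1) = φ(36) = 12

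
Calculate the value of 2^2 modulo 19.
2^{2} = 4 ≡ 4 (mod 19)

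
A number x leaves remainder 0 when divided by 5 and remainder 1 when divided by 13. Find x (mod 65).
M = 5 × 13 = 65. M₁ = 13, y₁ ≡ 2 (mod 5). M₂ = 5, y₂ ≡ 8 (mod 13). x = 0×13×2 + 1×5×8 ≡ 40 (mod 65)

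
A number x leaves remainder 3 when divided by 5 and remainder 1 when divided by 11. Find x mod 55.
M = 5 × 11 = 55. M₁ = 11, y₁ ≡ 1 mod 5. M₂ = 5, y₂ ≡ 9 mod 11. x = 3×11×1 + 1×5×9 ≡ 23 mod 55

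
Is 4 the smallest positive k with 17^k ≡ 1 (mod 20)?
Powers of 17 mod 20: 17^1≡17, 17^2≡9, 17^3≡13, 17^4≡1. First k with 17^k≡1 is k=4. Yes, ord_20(17) = 4.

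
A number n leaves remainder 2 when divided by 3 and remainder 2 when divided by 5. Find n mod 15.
M = 3 × 5 = 15. M₁ = 5, y₁ ≡ 2 mod 3. M₂ = 3, y₂ ≡ 2 mod 5. n = 2×5×2 + 2×3×2 ≡ 2 mod 15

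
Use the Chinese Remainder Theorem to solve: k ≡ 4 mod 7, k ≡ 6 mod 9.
M = 7 × 9 = 63. M₁ = 9, y₁ ≡ 4 mod 7. M₂ = 7, y₂ ≡ 4 mod 9. k = 4×9×4 + 6×7×4 ≡ 60 mod 63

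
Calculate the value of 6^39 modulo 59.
By repeated squaring mod 59: 6^{1}≡6, 6^{2}≡36, 6^{4}≡57, 6^{8}≡4, 6^{16}≡16, 6^{32}≡20. Then 6^{39} = 6^{32+4+2+1} ≡ 20 × 57 × 36 × 6 ≡ 33 mod 59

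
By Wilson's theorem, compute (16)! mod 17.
By Wilson's theorem, (16)! ≡ -1 ≡ 16 mod 17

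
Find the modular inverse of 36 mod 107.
Since 107 is prime, by Fermat 36^(-1) ≡ 36^{105} ≡ 3 (mod 107). Verify: 36 × 3 = 108 ≡ 1 (mod 107)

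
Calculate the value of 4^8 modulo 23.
By repeated squaring mod 23: 4^{1}≡4, 4^{2}≡16, 4^{4}≡3, 4^{8}≡9. So 4^{8} ≡ 9 mod 23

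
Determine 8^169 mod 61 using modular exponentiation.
Using Fermat: 8^{60} ≡ 1 (mod 61). 169 ≡ 49 (mod 60). So 8^{169} ≡ 8^{49} ≡ 38 (mod 61)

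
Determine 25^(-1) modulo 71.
Since 71 is prime, by Fermat 25^(-1) ≡ 25^{69} ≡ 54 (mod 71). Verify: 25 × 54 = 1350 ≡ 1 (mod 71)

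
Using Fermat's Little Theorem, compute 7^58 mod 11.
By Fermat: 7^{10} ≡ 1 (mod 11). 58 = 5×10 + 8. So 7^{58} ≡ 7^{8} ≡ 9 (mod 11)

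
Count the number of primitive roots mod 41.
A prime p has φ(p-1) primitive roots; here φ(40) = 16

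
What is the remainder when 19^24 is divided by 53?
By repeated squaring (mod 53): 19^{1}≡19, 19^{2}≡43, 19^{4}≡47, 19^{8}≡36, 19^{16}≡24. Then 19^{24} = 19^{16+8} ≡ 24 × 36 ≡ 16 (mod 53)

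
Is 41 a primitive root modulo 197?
41^{98} ≡ 1 mod 197 and 98 < 196, so ord_197(41) = 98 ≠ 196 and 41 is not a primitive root.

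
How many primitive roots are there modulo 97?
There are φ(97-1) = φ(96) = 32 primitive roots modulo 97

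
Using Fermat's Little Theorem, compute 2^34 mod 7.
By Fermat: 2^{6} ≡ 1 (mod 7). 34 = 5×6 + 4. So 2^{34} ≡ 2^{4} ≡ 2 (mod 7)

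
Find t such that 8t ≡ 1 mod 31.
Since 31 is prime, by Fermat 8^(-1) ≡ 8^{29} ≡ 4 mod 31. Verify: 8 × 4 = 32 ≡ 1 mod 31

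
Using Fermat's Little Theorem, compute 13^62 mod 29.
By Fermat: 13^{28} ≡ 1 (mod 29). 62 = 2×28 + 6. So 13^{62} ≡ 13^{6} ≡ 20 (mod 29)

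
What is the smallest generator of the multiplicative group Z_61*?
g = 2. For each prime q|60: 2^{30}≡60, 2^{20}≡47, 2^{12}≡9, none ≡ 1, so ord_61(2) = 60 and 2 is a primitive root.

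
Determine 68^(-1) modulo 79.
Since 79 is prime, by Fermat 68^(-1) ≡ 68^{77} ≡ 43 mod 79. Verify: 68 × 43 = 2924 ≡ 1 mod 79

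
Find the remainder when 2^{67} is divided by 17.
By Fermat: 2^{16} ≡ 1 mod 17. 67 = 4×16 + 3. So 2^{67} ≡ 2^{3} ≡ 8 mod 17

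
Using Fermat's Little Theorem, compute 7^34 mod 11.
By Fermat: 7^{10} ≡ 1 (mod 11). 34 = 3×10 + 4. So 7^{34} ≡ 7^{4} ≡ 3 (mod 11)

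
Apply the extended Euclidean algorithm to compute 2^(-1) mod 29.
Extended GCD: 2(-14) + 29(1) = 1. So 2^(-1) ≡ -14 ≡ 15 (mod 29). Verify: 2 × 15 = 30 ≡ 1 (mod 29)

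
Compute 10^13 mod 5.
By repeated squaring mod 5: 10^{1}≡0, 10^{2}≡0, 10^{4}≡0, 10^{8}≡0. Then 10^{13} = 10^{8+4+1} ≡ 0 × 0 × 0 ≡ 0 mod 5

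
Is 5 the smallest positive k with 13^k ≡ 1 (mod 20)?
Powers of 13 mod 20: 13^1≡13, 13^2≡9, 13^3≡17, 13^4≡1. Already 13^4≡1, so the order is 4 < 5. No, the actual order is 4.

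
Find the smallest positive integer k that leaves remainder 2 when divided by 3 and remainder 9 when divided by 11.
M = 3 × 11 = 33. M₁ = 11, y₁ ≡ 2 mod 3. M₂ = 3, y₂ ≡ 4 mod 11. k = 2×11×2 + 9×3×4 ≡ 20 mod 33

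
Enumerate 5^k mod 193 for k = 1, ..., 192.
5^1, 5^2, ..., 5^{192} mod 193: [5, 25, 125, 46, 37, 185, 153, 186, 158, 18, 90, 64, 127, 56, 87, 49, 52, 67, 142, 131, 76, 187, 163, 43, 22, 110, 164, 48, 47, 42, 17, 85, 39, 2, 10, 50, 57, 92, 74, 177, 113, 179, 123, 36, 180, 128, 61, 112, 174, 98, 104, 134, 91, 69, 152, 181, 133, 86, 44, 27, 135, 96, 94, 84, 34, 170, 78, 4, 20, 100, 114, 184, 148, 161, 33, 165, 53, 72, 167, 63, 122, 31, 155, 3, 15, 75, 182, 138, 111, 169, 73, 172, 88, 54, 77, 192, 188, 168, 68, 147, 156, 8, 40, 7, 35, 175, 103, 129, 66, 137, 106, 144, 141, 126, 51, 62, 117, 6, 30, 150, 171, 83, 29, 145, 146, 151, 176, 108, 154, 191, 183, 143, 136, 101, 119, 16, 80, 14, 70, 157, 13, 65, 132, 81, 19, 95, 89, 59, 102, 124, 41, 12, 60, 107, 149, 166, 58, 97, 99, 109, 159, 23, 115, 189, 173, 93, 79, 9, 45, 32, 160, 28, 140, 121, 26, 130, 71, 162, 38, 190, 178, 118, 11, 55, 82, 24, 120, 21, 105, 139, 116, 1]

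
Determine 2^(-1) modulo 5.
Since 5 is prime, by Fermat 2^(-1) ≡ 2^{3} ≡ 3 mod 5. Verify: 2 × 3 = 6 ≡ 1 mod 5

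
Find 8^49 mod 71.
By repeated squaring mod 71: 8^{1}≡8, 8^{2}≡64, 8^{4}≡49, 8^{8}≡58, 8^{16}≡27, 8^{32}≡19. Then 8^{49} = 8^{32+16+1} ≡ 19 × 27 × 8 ≡ 57 mod 71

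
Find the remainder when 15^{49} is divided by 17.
By Fermat: 15^{16} ≡ 1 mod 17. 49 = 3×16 + 1. So 15^{49} ≡ 15^{1} ≡ 15 mod 17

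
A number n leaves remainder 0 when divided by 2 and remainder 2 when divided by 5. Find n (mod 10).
M = 2 × 5 = 10. M₁ = 5, y₁ ≡ 1 (mod 2). M₂ = 2, y₂ ≡ 3 (mod 5). n = 0×5×1 + 2×2×3 ≡ 2 (mod 10)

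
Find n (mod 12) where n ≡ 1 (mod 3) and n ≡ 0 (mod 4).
M = 3 × 4 = 12. M₁ = 4, y₁ ≡ 1 (mod 3). M₂ = 3, y₂ ≡ 3 (mod 4). n = 1×4×1 + 0×3×3 ≡ 4 (mod 12)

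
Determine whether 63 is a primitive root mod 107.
ord_107(63) divides 106. For each prime q|106: 63^{53}≡106, 63^{2}≡10, none ≡ 1. So 63 has order 106 and is a primitive root mod 107.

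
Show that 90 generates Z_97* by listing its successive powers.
90^1, 90^2, ..., 90^{96} mod 97: [90, 49, 45, 73, 71, 85, 84, 91, 42, 94, 21, 47, 59, 72, 78, 36, 39, 18, 68, 9, 34, 53, 17, 75, 57, 86, 77, 43, 87, 70, 92, 35, 46, 66, 23, 33, 60, 65, 30, 81, 15, 89, 56, 93, 28, 95, 14, 96, 7, 48, 52, 24, 26, 12, 13, 6, 55, 3, 76, 50, 38, 25, 19, 61, 58, 79, 29, 88, 63, 44, 80, 22, 40, 11, 20, 54, 10, 27, 5, 62, 51, 31, 74, 64, 37, 32, 67, 16, 82, 8, 41, 4, 69, 2, 83, 1]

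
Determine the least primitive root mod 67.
g = 2. For each prime q|66: 2^{33}≡66, 2^{22}≡37, 2^{6}≡64, none ≡ 1, so ord_67(2) = 66 and 2 is a primitive root.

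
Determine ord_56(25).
Powers of 25 mod 56: 25^1≡25, 25^2≡9, 25^3≡1. So the order of 25 is 3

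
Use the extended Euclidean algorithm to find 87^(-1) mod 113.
Extended GCD: 87(13) + 113(-10) = 1. So 87^(-1) ≡ 13 (mod 113). Verify: 87 × 13 = 1131 ≡ 1 (mod 113)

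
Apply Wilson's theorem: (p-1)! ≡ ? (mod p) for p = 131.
By Wilson's theorem, (130)! ≡ -1 ≡ 130 mod 131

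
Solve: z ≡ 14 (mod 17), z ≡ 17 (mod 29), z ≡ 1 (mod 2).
M = 17 × 29 × 2 = 986. M₁ = 58, y₁ ≡ 5 (mod 17). M₂ = 34, y₂ ≡ 6 (mod 29). M₃ = 493, y₃ ≡ 1 (mod 2). z = 14×58×5 + 17×34×6 + 1×493×1 ≡ 133 (mod 986)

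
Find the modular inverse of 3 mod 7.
Since 7 is prime, by Fermat 3^(-1) ≡ 3^{5} ≡ 5 (mod 7). Verify: 3 × 5 = 15 ≡ 1 (mod 7)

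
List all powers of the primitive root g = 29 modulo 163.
29^1, 29^2, ..., 29^{162} mod 163: [29, 26, 102, 24, 44, 135, 3, 87, 78, 143, 72, 132, 79, 9, 98, 71, 103, 53, 70, 74, 27, 131, 50, 146, 159, 47, 59, 81, 67, 150, 112, 151, 141, 14, 80, 38, 124, 10, 127, 97, 42, 77, 114, 46, 30, 55, 128, 126, 68, 16, 138, 90, 2, 58, 52, 41, 48, 88, 107, 6, 11, 156, 123, 144, 101, 158, 18, 33, 142, 43, 106, 140, 148, 54, 99, 100, 129, 155, 94, 118, 162, 134, 137, 61, 139, 119, 28, 160, 76, 85, 20, 91, 31, 84, 154, 65, 92, 60, 110, 93, 89, 136, 32, 113, 17, 4, 116, 104, 82, 96, 13, 51, 12, 22, 149, 83, 125, 39, 153, 36, 66, 121, 86, 49, 117, 133, 108, 35, 37, 95, 147, 25, 73, 161, 105, 111, 122, 115, 75, 56, 157, 152, 7, 40, 19, 62, 5, 145, 130, 21, 120, 57, 23, 15, 109, 64, 63, 34, 8, 69, 45, 1]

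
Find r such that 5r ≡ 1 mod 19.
Since 19 is prime, by Fermat 5^(-1) ≡ 5^{17} ≡ 4 mod 19. Verify: 5 × 4 = 20 ≡ 1 mod 19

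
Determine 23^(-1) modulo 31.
Since 31 is prime, by Fermat 23^(-1) ≡ 23^{29} ≡ 27 mod 31. Verify: 23 × 27 = 621 ≡ 1 mod 31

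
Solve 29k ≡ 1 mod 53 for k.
Since 53 is prime, by Fermat 29^(-1) ≡ 29^{51} ≡ 11 mod 53. Verify: 29 × 11 = 319 ≡ 1 mod 53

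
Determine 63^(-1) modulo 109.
Since 109 is prime, by Fermat 63^(-1) ≡ 63^{107} ≡ 45 (mod 109). Verify: 63 × 45 = 2835 ≡ 1 (mod 109)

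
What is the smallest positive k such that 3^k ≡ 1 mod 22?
Powers of 3 mod 22: 3^1≡3, 3^2≡9, 3^3≡5, 3^4≡15, 3^5≡1. Order = 5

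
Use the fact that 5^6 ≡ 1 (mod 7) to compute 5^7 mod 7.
By Fermat: 5^{6} ≡ 1 (mod 7). So 5^{7} = 5^{6} · 5^{1} ≡ 5^{1} ≡ 5 (mod 7)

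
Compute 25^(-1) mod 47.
Since 47 is prime, by Fermat 25^(-1) ≡ 25^{45} ≡ 32 mod 47. Verify: 25 × 32 = 800 ≡ 1 mod 47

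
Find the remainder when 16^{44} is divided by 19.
By Fermat: 16^{18} ≡ 1 (mod 19). 44 = 2×18 + 8. So 16^{44} ≡ 16^{8} ≡ 6 (mod 19)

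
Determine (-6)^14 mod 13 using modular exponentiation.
Using Fermat: (-6)^{12} ≡ 1 mod 13. 14 ≡ 2 mod 12. So (-6)^{14} ≡ (-6)^{2} ≡ 10 mod 13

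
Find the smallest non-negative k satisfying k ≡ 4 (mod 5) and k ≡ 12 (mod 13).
M = 5 × 13 = 65. M₁ = 13, y₁ ≡ 2 (mod 5). M₂ = 5, y₂ ≡ 8 (mod 13). k = 4×13×2 + 12×5×8 ≡ 64 (mod 65)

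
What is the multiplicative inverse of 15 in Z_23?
Since 23 is prime, by Fermat 15^(-1) ≡ 15^{21} ≡ 20 mod 23. Verify: 15 × 20 = 300 ≡ 1 mod 23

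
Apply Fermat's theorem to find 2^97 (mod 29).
By Fermat: 2^{28} ≡ 1 (mod 29). 97 = 3×28 + 13. So 2^{97} ≡ 2^{13} ≡ 14 (mod 29)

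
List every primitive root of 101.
There are φ(100) = 40 primitive roots mod 101: {2, 3, 7, 8, 11, 12, 15, 18, 26, 27, 28, 29, 34, 35, 38, 40, 42, 46, 48, 50, 51, 53, 55, 59, 61, 63, 66, 67, 72, 73, 74, 75, 83, 86, 89, 90, 93, 94, 98, 99}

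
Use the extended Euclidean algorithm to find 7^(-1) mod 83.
Extended GCD: 7(12) + 83(-1) = 1. So 7^(-1) ≡ 12 (mod 83). Verify: 7 × 12 = 84 ≡ 1 (mod 83)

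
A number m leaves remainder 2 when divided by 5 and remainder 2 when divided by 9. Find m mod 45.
M = 5 × 9 = 45. M₁ = 9, y₁ ≡ 4 mod 5. M₂ = 5, y₂ ≡ 2 mod 9. m = 2×9×4 + 2×5×2 ≡ 2 mod 45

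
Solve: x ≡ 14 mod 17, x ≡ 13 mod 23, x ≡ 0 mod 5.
M = 17 × 23 × 5 = 1955. M₁ = 115, y₁ ≡ 4 mod 17. M₂ = 85, y₂ ≡ 13 mod 23. M₃ = 391, y₃ ≡ 1 mod 5. x = 14×115×4 + 13×85×13 + 0×391×1 ≡ 1255 mod 1955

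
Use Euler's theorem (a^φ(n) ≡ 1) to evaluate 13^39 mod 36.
By Euler: 13^{12} ≡ 1 mod 36 since gcd(13, 36) = 1. 39 = 3×12 + 3. So 13^{39} ≡ 13^{3} ≡ 1 mod 36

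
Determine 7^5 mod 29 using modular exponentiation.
By repeated squaring (mod 29): 7^{1}≡7, 7^{2}≡20, 7^{4}≡23. Then 7^{5} = 7^{4+1} ≡ 23 × 7 ≡ 16 (mod 29)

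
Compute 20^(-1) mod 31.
Since 31 is prime, by Fermat 20^(-1) ≡ 20^{29} ≡ 14 mod 31. Verify: 20 × 14 = 280 ≡ 1 mod 31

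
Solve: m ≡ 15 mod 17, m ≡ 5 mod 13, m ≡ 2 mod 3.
M = 17 × 13 × 3 = 663. M₁ = 39, y₁ ≡ 7 mod 17. M₂ = 51, y₂ ≡ 12 mod 13. M₃ = 221, y₃ ≡ 2 mod 3. m = 15×39×7 + 5×51×12 + 2×221×2 ≡ 83 mod 663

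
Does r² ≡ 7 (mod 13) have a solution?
By Euler's criterion: 7^{6} ≡ 12 (mod 13). Since this equals -1 (≡ 12), 7 is not a QR.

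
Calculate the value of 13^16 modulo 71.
By repeated squaring mod 71: 13^{1}≡13, 13^{2}≡27, 13^{4}≡19, 13^{8}≡6, 13^{16}≡36. So 13^{16} ≡ 36 mod 71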